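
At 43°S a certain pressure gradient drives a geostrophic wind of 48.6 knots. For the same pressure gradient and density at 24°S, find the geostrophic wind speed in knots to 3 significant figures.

81.5 knots

With the same pressure gradient and density, V_g ∝ 1/f ∝ 1/sin φ.
V₂ = V₁ · sin φ₁ / sin φ₂ = 48.6 × sin 43° / sin 24°
V₂ = 48.6 × 0.6820/0.4067 = 81.5 knots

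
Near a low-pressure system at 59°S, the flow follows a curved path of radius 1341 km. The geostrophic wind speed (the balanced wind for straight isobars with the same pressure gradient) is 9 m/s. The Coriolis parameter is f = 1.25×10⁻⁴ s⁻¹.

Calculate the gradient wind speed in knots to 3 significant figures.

Around a low, centrifugal force acts outward with Coriolis, so pressure-gradient force balances both:
(1/ρ)|∂P/∂n| = fV + V²/R  →  V² + fR·V − fR·V_g = 0
With fR = 1.25×10⁻⁴ × 1341×10³ m = 168 m/s:
V = [−fR + √((fR)² + 4 fR V_g)]/2 = [−168 + √(168² + 4×168×9)]/2 = 8.56 m/s
Subgeostrophic (V < V_g = 9 m/s), as expected around a low.
Converting: 8.56 m/s × 1.944 = 16.6 knots

16.6 knots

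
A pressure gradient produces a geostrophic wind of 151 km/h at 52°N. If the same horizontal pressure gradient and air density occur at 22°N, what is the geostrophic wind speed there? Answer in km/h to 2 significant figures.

With the same pressure gradient and density, V_g ∝ 1/f ∝ 1/sin φ.
V₂ = V₁ · sin φ₁ / sin φ₂ = 151 × sin 52° / sin 22°
V₂ = 151 × 0.7880/0.3746 = 320 km/h

320 km/h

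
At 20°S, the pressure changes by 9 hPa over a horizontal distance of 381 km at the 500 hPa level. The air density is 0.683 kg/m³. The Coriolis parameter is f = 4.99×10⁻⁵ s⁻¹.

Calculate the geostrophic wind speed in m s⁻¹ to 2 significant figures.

69 m s⁻¹

Pressure gradient: |∂P/∂n| = 900 Pa / 381000 m = 2.36×10⁻³ Pa/m
Geostrophic balance (pressure-gradient force = Coriolis force):
V_g = (1/(fρ)) |∂P/∂n| = 2.36×10⁻³ / (4.99×10⁻⁵ × 0.683) = 69.3 m/s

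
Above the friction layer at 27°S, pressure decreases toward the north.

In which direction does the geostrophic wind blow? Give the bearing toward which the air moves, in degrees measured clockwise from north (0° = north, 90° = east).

270°

The pressure-gradient force points toward the north (bearing 000°).
Geostrophic balance: in the Southern Hemisphere the Coriolis force deflects motion to the left, so the geostrophic wind blows 90° to the left of the pressure-gradient force (low pressure on the right).
Rotating 000° by 90° counterclockwise gives 270° — the wind blows toward the west.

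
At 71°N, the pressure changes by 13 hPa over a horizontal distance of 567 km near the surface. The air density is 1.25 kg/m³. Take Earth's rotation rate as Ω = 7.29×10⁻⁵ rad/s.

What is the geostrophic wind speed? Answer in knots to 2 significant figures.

26 knots

Coriolis parameter at 71°N:
f = 2Ω sin φ = 2 × 7.29×10⁻⁵ × sin 71° = 1.38×10⁻⁴ s⁻¹
Pressure gradient: |∂P/∂n| = 1300 Pa / 567000 m = 2.29×10⁻³ Pa/m
Geostrophic balance (pressure-gradient force = Coriolis force):
V_g = (1/(fρ)) |∂P/∂n| = 2.29×10⁻³ / (1.38×10⁻⁴ × 1.25) = 13.3 m/s
Converting: 13.3 m/s × 1.944 = 26 knots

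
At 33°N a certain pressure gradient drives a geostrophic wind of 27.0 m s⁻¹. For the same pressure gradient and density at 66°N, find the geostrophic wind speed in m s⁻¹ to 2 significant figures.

16 m s⁻¹

With the same pressure gradient and density, V_g ∝ 1/f ∝ 1/sin φ.
V₂ = V₁ · sin φ₁ / sin φ₂ = 27.0 × sin 33° / sin 66°
V₂ = 27.0 × 0.5446/0.9135 = 16 m s⁻¹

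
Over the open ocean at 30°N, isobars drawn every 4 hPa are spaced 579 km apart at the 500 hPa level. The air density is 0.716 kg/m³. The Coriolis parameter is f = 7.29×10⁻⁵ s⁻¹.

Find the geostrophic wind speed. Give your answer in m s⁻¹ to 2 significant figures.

13 m s⁻¹

Pressure gradient: |∂P/∂n| = 400 Pa / 579000 m = 6.91×10⁻⁴ Pa/m
Geostrophic balance (pressure-gradient force = Coriolis force):
V_g = (1/(fρ)) |∂P/∂n| = 6.91×10⁻⁴ / (7.29×10⁻⁵ × 0.716) = 13.2 m/s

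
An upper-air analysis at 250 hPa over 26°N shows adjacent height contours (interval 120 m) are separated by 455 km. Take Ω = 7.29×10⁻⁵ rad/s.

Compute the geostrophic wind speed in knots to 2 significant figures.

79 knots

Coriolis parameter at 26°N:
f = 2Ω sin φ = 2 × 7.29×10⁻⁵ × sin 26° = 6.39×10⁻⁵ s⁻¹
Height gradient: |∂Z/∂n| = 120 m / 455000 m = 2.64×10⁻⁴
On a pressure surface, geostrophic balance gives V_g = (g/f)|∂Z/∂n|:
V_g = 9.81 × 2.64×10⁻⁴ / 6.39×10⁻⁵ = 40.5 m/s
Converting: 40.5 m/s × 1.944 = 79 knots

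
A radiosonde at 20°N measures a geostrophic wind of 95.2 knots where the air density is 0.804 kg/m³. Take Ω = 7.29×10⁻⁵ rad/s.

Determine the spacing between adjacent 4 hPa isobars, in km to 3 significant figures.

Coriolis parameter at 20°N:
f = 2Ω sin φ = 2 × 7.29×10⁻⁵ × sin 20° = 4.99×10⁻⁵ s⁻¹
Wind speed in SI: 95.2 knots = 49.0 m/s
Geostrophic balance rearranged: |∂P/∂n| = f ρ V_g
|∂P/∂n| = 4.99×10⁻⁵ × 0.804 × 49.0 = 1.96×10⁻³ Pa/m
Isobar spacing: Δn = ΔP/|∂P/∂n| = 400 Pa / 1.96×10⁻³ Pa/m = 203713 m ≈ 204 km

204 km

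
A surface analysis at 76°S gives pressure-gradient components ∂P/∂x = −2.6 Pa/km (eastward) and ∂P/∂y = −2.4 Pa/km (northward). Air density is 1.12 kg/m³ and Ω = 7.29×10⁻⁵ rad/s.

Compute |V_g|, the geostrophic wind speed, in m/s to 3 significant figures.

22.3 m/s

Coriolis parameter at 76°S:
f = 2Ω sin φ = 2 × 7.29×10⁻⁵ × sin 76° = 1.41×10⁻⁴ s⁻¹
In the Southern Hemisphere f is negative: f = −1.41×10⁻⁴ s⁻¹.
Component geostrophic relations (x east, y north):
u_g = −(1/(fρ)) ∂P/∂y,  v_g = (1/(fρ)) ∂P/∂x
u_g = −(−2.4×10⁻³)/(−1.41×10⁻⁴ × 1.12) = −15.1 m/s;  v_g = (−2.6×10⁻³)/(−1.41×10⁻⁴ × 1.12) = 16.4 m/s
|V_g| = √(u_g² + v_g²) = 22.3 m/s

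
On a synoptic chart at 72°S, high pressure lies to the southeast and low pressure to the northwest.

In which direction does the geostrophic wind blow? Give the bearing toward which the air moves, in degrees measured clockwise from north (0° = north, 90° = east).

The pressure-gradient force points toward the northwest (bearing 315°).
Geostrophic balance: in the Southern Hemisphere the Coriolis force deflects motion to the left, so the geostrophic wind blows 90° to the left of the pressure-gradient force (low pressure on the right).
Rotating 315° by 90° counterclockwise gives 225° — the wind blows toward the southwest.

225°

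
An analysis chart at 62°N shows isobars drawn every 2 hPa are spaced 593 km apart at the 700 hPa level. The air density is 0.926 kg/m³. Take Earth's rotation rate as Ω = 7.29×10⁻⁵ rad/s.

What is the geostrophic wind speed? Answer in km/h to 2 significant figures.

Coriolis parameter at 62°N:
f = 2Ω sin φ = 2 × 7.29×10⁻⁵ × sin 62° = 1.29×10⁻⁴ s⁻¹
Pressure gradient: |∂P/∂n| = 200 Pa / 593000 m = 3.37×10⁻⁴ Pa/m
Geostrophic balance (pressure-gradient force = Coriolis force):
V_g = (1/(fρ)) |∂P/∂n| = 3.37×10⁻⁴ / (1.29×10⁻⁴ × 0.926) = 2.83 m/s
Converting: 2.83 m/s × 3.6 = 10 km/h

10 km/h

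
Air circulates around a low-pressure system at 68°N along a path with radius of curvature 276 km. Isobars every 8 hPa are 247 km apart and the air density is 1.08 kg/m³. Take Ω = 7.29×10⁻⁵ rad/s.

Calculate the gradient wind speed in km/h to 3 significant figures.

56.3 km/h

Coriolis parameter at 68°N:
f = 2Ω sin φ = 2 × 7.29×10⁻⁵ × sin 68° = 1.35×10⁻⁴ s⁻¹
Pressure gradient: |∂P/∂n| = 800 Pa / 247000 m = 3.24×10⁻³ Pa/m
Geostrophic speed: V_g = |∂P/∂n|/(fρ) = 3.24×10⁻³/(1.35×10⁻⁴ × 1.08) = 22.2 m/s
Around a low, centrifugal force acts outward with Coriolis, so pressure-gradient force balances both:
(1/ρ)|∂P/∂n| = fV + V²/R  →  V² + fR·V − fR·V_g = 0
With fR = 1.35×10⁻⁴ × 276×10³ m = 37.3 m/s:
V = [−fR + √((fR)² + 4 fR V_g)]/2 = [−37.3 + √(37.3² + 4×37.3×22.2)]/2 = 15.6 m/s
Subgeostrophic (V < V_g = 22.2 m/s), as expected around a low.
Converting: 15.6 m/s × 3.6 = 56.3 km/h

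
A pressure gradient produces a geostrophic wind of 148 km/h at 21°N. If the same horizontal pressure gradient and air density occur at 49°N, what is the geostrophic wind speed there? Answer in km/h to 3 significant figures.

With the same pressure gradient and density, V_g ∝ 1/f ∝ 1/sin φ.
V₂ = V₁ · sin φ₁ / sin φ₂ = 148 × sin 21° / sin 49°
V₂ = 148 × 0.3584/0.7547 = 70.3 km/h

70.3 km/h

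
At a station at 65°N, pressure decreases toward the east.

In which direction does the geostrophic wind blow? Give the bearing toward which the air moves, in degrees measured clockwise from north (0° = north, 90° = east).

The pressure-gradient force points toward the east (bearing 090°).
Geostrophic balance: in the Northern Hemisphere the Coriolis force deflects motion to the right, so the geostrophic wind blows 90° to the right of the pressure-gradient force (low pressure on the left).
Rotating 090° by 90° clockwise gives 180° — the wind blows toward the south.

180°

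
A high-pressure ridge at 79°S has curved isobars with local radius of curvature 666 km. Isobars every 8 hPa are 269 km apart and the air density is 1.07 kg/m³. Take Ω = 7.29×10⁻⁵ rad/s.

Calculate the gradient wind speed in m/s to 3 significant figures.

27.2 m/s

Coriolis parameter at 79°S:
f = 2Ω sin φ = 2 × 7.29×10⁻⁵ × sin 79° = 1.43×10⁻⁴ s⁻¹
Pressure gradient: |∂P/∂n| = 800 Pa / 269000 m = 2.97×10⁻³ Pa/m
Geostrophic speed: V_g = |∂P/∂n|/(fρ) = 2.97×10⁻³/(1.43×10⁻⁴ × 1.07) = 19.4 m/s
Around a high, pressure-gradient force acts outward with centrifugal, so Coriolis balances both:
fV = (1/ρ)|∂P/∂n| + V²/R  →  V² − fR·V + fR·V_g = 0
With fR = 1.43×10⁻⁴ × 666×10³ m = 95.3 m/s:
V = [fR − √((fR)² − 4 fR V_g)]/2 = [95.3 − √(95.3² − 4×95.3×19.4)]/2 = 27.2 m/s
Supergeostrophic (V > V_g = 19.4 m/s), as expected around a high.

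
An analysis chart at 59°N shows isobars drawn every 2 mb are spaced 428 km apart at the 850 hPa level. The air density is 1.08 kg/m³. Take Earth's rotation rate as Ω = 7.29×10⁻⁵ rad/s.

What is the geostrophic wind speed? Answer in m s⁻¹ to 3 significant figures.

3.46 m s⁻¹

Coriolis parameter at 59°N:
f = 2Ω sin φ = 2 × 7.29×10⁻⁵ × sin 59° = 1.25×10⁻⁴ s⁻¹
Pressure gradient: |∂P/∂n| = 200 Pa / 428000 m = 4.67×10⁻⁴ Pa/m
Geostrophic balance (pressure-gradient force = Coriolis force):
V_g = (1/(fρ)) |∂P/∂n| = 4.67×10⁻⁴ / (1.25×10⁻⁴ × 1.08) = 3.46 m/s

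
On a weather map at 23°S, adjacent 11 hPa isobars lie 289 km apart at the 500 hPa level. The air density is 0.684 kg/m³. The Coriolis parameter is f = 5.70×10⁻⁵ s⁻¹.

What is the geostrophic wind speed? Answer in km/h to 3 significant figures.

351 km/h

Pressure gradient: |∂P/∂n| = 1100 Pa / 289000 m = 3.81×10⁻³ Pa/m
Geostrophic balance (pressure-gradient force = Coriolis force):
V_g = (1/(fρ)) |∂P/∂n| = 3.81×10⁻³ / (5.70×10⁻⁵ × 0.684) = 97.6 m/s
Converting: 97.6 m/s × 3.6 = 351 km/h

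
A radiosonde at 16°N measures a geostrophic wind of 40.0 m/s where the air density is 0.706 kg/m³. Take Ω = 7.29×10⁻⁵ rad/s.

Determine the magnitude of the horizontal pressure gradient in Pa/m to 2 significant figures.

Coriolis parameter at 16°N:
f = 2Ω sin φ = 2 × 7.29×10⁻⁵ × sin 16° = 4.02×10⁻⁵ s⁻¹
Geostrophic balance rearranged: |∂P/∂n| = f ρ V_g
|∂P/∂n| = 4.02×10⁻⁵ × 0.706 × 40.0 = 1.13×10⁻³ Pa/m

1.1×10⁻³ Pa/m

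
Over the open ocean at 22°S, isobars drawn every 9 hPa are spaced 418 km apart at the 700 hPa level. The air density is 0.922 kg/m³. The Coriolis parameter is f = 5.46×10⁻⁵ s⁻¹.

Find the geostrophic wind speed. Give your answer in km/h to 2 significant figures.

Pressure gradient: |∂P/∂n| = 900 Pa / 418000 m = 2.15×10⁻³ Pa/m
Geostrophic balance (pressure-gradient force = Coriolis force):
V_g = (1/(fρ)) |∂P/∂n| = 2.15×10⁻³ / (5.46×10⁻⁵ × 0.922) = 42.8 m/s
Converting: 42.8 m/s × 3.6 = 150 km/h

150 km/h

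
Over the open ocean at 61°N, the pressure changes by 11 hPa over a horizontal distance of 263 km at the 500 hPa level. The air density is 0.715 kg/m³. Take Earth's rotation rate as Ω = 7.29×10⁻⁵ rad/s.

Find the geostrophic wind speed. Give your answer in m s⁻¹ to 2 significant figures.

46 m s⁻¹

Coriolis parameter at 61°N:
f = 2Ω sin φ = 2 × 7.29×10⁻⁵ × sin 61° = 1.28×10⁻⁴ s⁻¹
Pressure gradient: |∂P/∂n| = 1100 Pa / 263000 m = 4.18×10⁻³ Pa/m
Geostrophic balance (pressure-gradient force = Coriolis force):
V_g = (1/(fρ)) |∂P/∂n| = 4.18×10⁻³ / (1.28×10⁻⁴ × 0.715) = 45.9 m/s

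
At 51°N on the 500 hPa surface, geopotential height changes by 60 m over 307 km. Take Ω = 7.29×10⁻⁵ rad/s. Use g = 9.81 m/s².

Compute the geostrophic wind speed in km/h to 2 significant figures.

61 km/h

Coriolis parameter at 51°N:
f = 2Ω sin φ = 2 × 7.29×10⁻⁵ × sin 51° = 1.13×10⁻⁴ s⁻¹
Height gradient: |∂Z/∂n| = 60 m / 307000 m = 1.95×10⁻⁴
On a pressure surface, geostrophic balance gives V_g = (g/f)|∂Z/∂n|:
V_g = 9.81 × 1.95×10⁻⁴ / 1.13×10⁻⁴ = 16.9 m/s
Converting: 16.9 m/s × 3.6 = 61 km/h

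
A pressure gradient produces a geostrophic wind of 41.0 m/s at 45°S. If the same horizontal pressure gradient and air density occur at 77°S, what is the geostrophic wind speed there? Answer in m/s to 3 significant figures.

29.8 m/s

With the same pressure gradient and density, V_g ∝ 1/f ∝ 1/sin φ.
V₂ = V₁ · sin φ₁ / sin φ₂ = 41.0 × sin 45° / sin 77°
V₂ = 41.0 × 0.7071/0.9744 = 29.8 m/s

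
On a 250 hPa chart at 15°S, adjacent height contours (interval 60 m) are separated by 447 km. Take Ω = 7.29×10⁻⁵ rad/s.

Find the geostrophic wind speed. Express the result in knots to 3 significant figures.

Coriolis parameter at 15°S:
f = 2Ω sin φ = 2 × 7.29×10⁻⁵ × sin 15° = 3.77×10⁻⁵ s⁻¹
Height gradient: |∂Z/∂n| = 60 m / 447000 m = 1.34×10⁻⁴
On a pressure surface, geostrophic balance gives V_g = (g/f)|∂Z/∂n|:
V_g = 9.81 × 1.34×10⁻⁴ / 3.77×10⁻⁵ = 34.9 m/s
Converting: 34.9 m/s × 1.944 = 67.8 knots

67.8 knots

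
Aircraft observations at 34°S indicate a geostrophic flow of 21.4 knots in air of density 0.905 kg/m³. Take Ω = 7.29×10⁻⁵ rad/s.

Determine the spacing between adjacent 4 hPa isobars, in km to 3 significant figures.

Coriolis parameter at 34°S:
f = 2Ω sin φ = 2 × 7.29×10⁻⁵ × sin 34° = 8.15×10⁻⁵ s⁻¹
Wind speed in SI: 21.4 knots = 11.0 m/s
Geostrophic balance rearranged: |∂P/∂n| = f ρ V_g
|∂P/∂n| = 8.15×10⁻⁵ × 0.905 × 11.0 = 8.12×10⁻⁴ Pa/m
Isobar spacing: Δn = ΔP/|∂P/∂n| = 400 Pa / 8.12×10⁻⁴ Pa/m = 492425 m ≈ 492 km

492 km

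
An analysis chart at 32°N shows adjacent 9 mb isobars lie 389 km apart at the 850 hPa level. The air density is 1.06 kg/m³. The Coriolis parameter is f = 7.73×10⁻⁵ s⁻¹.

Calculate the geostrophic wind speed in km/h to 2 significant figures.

Pressure gradient: |∂P/∂n| = 900 Pa / 389000 m = 2.31×10⁻³ Pa/m
Geostrophic balance (pressure-gradient force = Coriolis force):
V_g = (1/(fρ)) |∂P/∂n| = 2.31×10⁻³ / (7.73×10⁻⁵ × 1.06) = 28.2 m/s
Converting: 28.2 m/s × 3.6 = 100 km/h

100 km/h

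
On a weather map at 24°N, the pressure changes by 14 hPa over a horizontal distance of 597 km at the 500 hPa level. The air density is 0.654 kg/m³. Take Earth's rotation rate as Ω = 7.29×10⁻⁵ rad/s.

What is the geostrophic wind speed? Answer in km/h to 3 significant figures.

218 km/h

Coriolis parameter at 24°N:
f = 2Ω sin φ = 2 × 7.29×10⁻⁵ × sin 24° = 5.93×10⁻⁵ s⁻¹
Pressure gradient: |∂P/∂n| = 1400 Pa / 597000 m = 2.35×10⁻³ Pa/m
Geostrophic balance (pressure-gradient force = Coriolis force):
V_g = (1/(fρ)) |∂P/∂n| = 2.35×10⁻³ / (5.93×10⁻⁵ × 0.654) = 60.5 m/s
Converting: 60.5 m/s × 3.6 = 218 km/h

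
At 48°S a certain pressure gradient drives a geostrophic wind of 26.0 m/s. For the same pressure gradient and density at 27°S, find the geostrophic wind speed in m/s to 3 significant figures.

42.6 m/s

With the same pressure gradient and density, V_g ∝ 1/f ∝ 1/sin φ.
V₂ = V₁ · sin φ₁ / sin φ₂ = 26.0 × sin 48° / sin 27°
V₂ = 26.0 × 0.7431/0.4540 = 42.6 m/s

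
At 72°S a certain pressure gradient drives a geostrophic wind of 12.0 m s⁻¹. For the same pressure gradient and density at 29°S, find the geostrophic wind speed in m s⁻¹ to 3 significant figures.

23.5 m s⁻¹

With the same pressure gradient and density, V_g ∝ 1/f ∝ 1/sin φ.
V₂ = V₁ · sin φ₁ / sin φ₂ = 12.0 × sin 72° / sin 29°
V₂ = 12.0 × 0.9511/0.4848 = 23.5 m s⁻¹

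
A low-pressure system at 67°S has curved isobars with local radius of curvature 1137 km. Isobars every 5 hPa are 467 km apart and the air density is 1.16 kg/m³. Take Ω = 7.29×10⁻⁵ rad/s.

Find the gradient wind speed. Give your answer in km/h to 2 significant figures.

24 km/h

Coriolis parameter at 67°S:
f = 2Ω sin φ = 2 × 7.29×10⁻⁵ × sin 67° = 1.34×10⁻⁴ s⁻¹
Pressure gradient: |∂P/∂n| = 500 Pa / 467000 m = 1.07×10⁻³ Pa/m
Geostrophic speed: V_g = |∂P/∂n|/(fρ) = 1.07×10⁻³/(1.34×10⁻⁴ × 1.16) = 6.88 m/s
Around a low, centrifugal force acts outward with Coriolis, so pressure-gradient force balances both:
(1/ρ)|∂P/∂n| = fV + V²/R  →  V² + fR·V − fR·V_g = 0
With fR = 1.34×10⁻⁴ × 1137×10³ m = 153 m/s:
V = [−fR + √((fR)² + 4 fR V_g)]/2 = [−153 + √(153² + 4×153×6.88)]/2 = 6.59 m/s
Subgeostrophic (V < V_g = 6.88 m/s), as expected around a low.
Converting: 6.59 m/s × 3.6 = 24 km/h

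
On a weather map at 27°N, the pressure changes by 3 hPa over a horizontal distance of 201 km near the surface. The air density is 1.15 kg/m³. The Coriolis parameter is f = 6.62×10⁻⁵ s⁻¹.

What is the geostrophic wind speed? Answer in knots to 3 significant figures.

Pressure gradient: |∂P/∂n| = 300 Pa / 201000 m = 1.49×10⁻³ Pa/m
Geostrophic balance (pressure-gradient force = Coriolis force):
V_g = (1/(fρ)) |∂P/∂n| = 1.49×10⁻³ / (6.62×10⁻⁵ × 1.15) = 19.6 m/s
Converting: 19.6 m/s × 1.944 = 38.1 knots

38.1 knots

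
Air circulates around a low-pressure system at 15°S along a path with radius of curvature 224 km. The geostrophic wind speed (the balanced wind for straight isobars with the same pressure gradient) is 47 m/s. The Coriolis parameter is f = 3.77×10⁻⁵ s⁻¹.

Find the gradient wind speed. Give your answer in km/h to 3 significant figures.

Around a low, centrifugal force acts outward with Coriolis, so pressure-gradient force balances both:
(1/ρ)|∂P/∂n| = fV + V²/R  →  V² + fR·V − fR·V_g = 0
With fR = 3.77×10⁻⁵ × 224×10³ m = 8.44 m/s:
V = [−fR + √((fR)² + 4 fR V_g)]/2 = [−8.44 + √(8.44² + 4×8.44×47)]/2 = 16.1 m/s
Subgeostrophic (V < V_g = 47 m/s), as expected around a low.
Converting: 16.1 m/s × 3.6 = 58.1 km/h

58.1 km/h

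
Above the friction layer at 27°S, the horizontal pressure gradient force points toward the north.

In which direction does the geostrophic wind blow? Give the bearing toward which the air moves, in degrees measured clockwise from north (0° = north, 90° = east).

270°

The pressure-gradient force points toward the north (bearing 000°).
Geostrophic balance: in the Southern Hemisphere the Coriolis force deflects motion to the left, so the geostrophic wind blows 90° to the left of the pressure-gradient force (low pressure on the right).
Rotating 000° by 90° counterclockwise gives 270° — the wind blows toward the west.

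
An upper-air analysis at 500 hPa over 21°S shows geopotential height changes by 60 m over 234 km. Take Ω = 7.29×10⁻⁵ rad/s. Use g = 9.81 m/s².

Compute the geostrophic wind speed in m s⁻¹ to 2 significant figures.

Coriolis parameter at 21°S:
f = 2Ω sin φ = 2 × 7.29×10⁻⁵ × sin 21° = 5.23×10⁻⁵ s⁻¹
Height gradient: |∂Z/∂n| = 60 m / 234000 m = 2.56×10⁻⁴
On a pressure surface, geostrophic balance gives V_g = (g/f)|∂Z/∂n|:
V_g = 9.81 × 2.56×10⁻⁴ / 5.23×10⁻⁵ = 48.1 m/s

48 m s⁻¹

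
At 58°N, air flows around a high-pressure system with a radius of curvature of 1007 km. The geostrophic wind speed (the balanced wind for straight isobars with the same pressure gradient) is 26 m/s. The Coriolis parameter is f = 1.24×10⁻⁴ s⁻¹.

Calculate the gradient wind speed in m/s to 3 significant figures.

Around a high, pressure-gradient force acts outward with centrifugal, so Coriolis balances both:
fV = (1/ρ)|∂P/∂n| + V²/R  →  V² − fR·V + fR·V_g = 0
With fR = 1.24×10⁻⁴ × 1007×10³ m = 125 m/s:
V = [fR − √((fR)² − 4 fR V_g)]/2 = [125 − √(125² − 4×125×26)]/2 = 36.9 m/s
Supergeostrophic (V > V_g = 26 m/s), as expected around a high.

36.9 m/s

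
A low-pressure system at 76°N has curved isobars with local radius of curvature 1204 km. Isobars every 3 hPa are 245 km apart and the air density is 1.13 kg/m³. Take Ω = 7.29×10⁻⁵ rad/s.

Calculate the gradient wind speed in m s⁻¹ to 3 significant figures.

Coriolis parameter at 76°N:
f = 2Ω sin φ = 2 × 7.29×10⁻⁵ × sin 76° = 1.41×10⁻⁴ s⁻¹
Pressure gradient: |∂P/∂n| = 300 Pa / 245000 m = 1.22×10⁻³ Pa/m
Geostrophic speed: V_g = |∂P/∂n|/(fρ) = 1.22×10⁻³/(1.41×10⁻⁴ × 1.13) = 7.66 m/s
Around a low, centrifugal force acts outward with Coriolis, so pressure-gradient force balances both:
(1/ρ)|∂P/∂n| = fV + V²/R  →  V² + fR·V − fR·V_g = 0
With fR = 1.41×10⁻⁴ × 1204×10³ m = 170 m/s:
V = [−fR + √((fR)² + 4 fR V_g)]/2 = [−170 + √(170² + 4×170×7.66)]/2 = 7.34 m/s
Subgeostrophic (V < V_g = 7.66 m/s), as expected around a low.

7.34 m s⁻¹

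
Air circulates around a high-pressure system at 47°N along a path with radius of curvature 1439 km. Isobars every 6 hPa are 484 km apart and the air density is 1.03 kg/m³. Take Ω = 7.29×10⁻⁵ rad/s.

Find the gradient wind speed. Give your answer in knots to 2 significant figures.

Coriolis parameter at 47°N:
f = 2Ω sin φ = 2 × 7.29×10⁻⁵ × sin 47° = 1.07×10⁻⁴ s⁻¹
Pressure gradient: |∂P/∂n| = 600 Pa / 484000 m = 1.24×10⁻³ Pa/m
Geostrophic speed: V_g = |∂P/∂n|/(fρ) = 1.24×10⁻³/(1.07×10⁻⁴ × 1.03) = 11.3 m/s
Around a high, pressure-gradient force acts outward with centrifugal, so Coriolis balances both:
fV = (1/ρ)|∂P/∂n| + V²/R  →  V² − fR·V + fR·V_g = 0
With fR = 1.07×10⁻⁴ × 1439×10³ m = 153 m/s:
V = [fR − √((fR)² − 4 fR V_g)]/2 = [153 − √(153² − 4×153×11.3)]/2 = 12.3 m/s
Supergeostrophic (V > V_g = 11.3 m/s), as expected around a high.
Converting: 12.3 m/s × 1.944 = 24 knots

24 knots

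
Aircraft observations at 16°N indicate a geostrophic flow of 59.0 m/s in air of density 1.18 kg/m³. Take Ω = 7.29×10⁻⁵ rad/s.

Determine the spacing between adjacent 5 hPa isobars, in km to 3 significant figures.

Coriolis parameter at 16°N:
f = 2Ω sin φ = 2 × 7.29×10⁻⁵ × sin 16° = 4.02×10⁻⁵ s⁻¹
Geostrophic balance rearranged: |∂P/∂n| = f ρ V_g
|∂P/∂n| = 4.02×10⁻⁵ × 1.18 × 59.0 = 2.80×10⁻³ Pa/m
Isobar spacing: Δn = ΔP/|∂P/∂n| = 500 Pa / 2.80×10⁻³ Pa/m = 178707 m ≈ 179 km

179 km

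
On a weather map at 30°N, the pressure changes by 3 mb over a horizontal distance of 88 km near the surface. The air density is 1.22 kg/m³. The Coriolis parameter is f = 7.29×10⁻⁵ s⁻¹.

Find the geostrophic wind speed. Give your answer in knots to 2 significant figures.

Pressure gradient: |∂P/∂n| = 300 Pa / 88000 m = 3.41×10⁻³ Pa/m
Geostrophic balance (pressure-gradient force = Coriolis force):
V_g = (1/(fρ)) |∂P/∂n| = 3.41×10⁻³ / (7.29×10⁻⁵ × 1.22) = 38.3 m/s
Converting: 38.3 m/s × 1.944 = 75 knots

75 knots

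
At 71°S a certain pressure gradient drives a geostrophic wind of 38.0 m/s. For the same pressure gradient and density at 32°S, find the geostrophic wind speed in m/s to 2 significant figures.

With the same pressure gradient and density, V_g ∝ 1/f ∝ 1/sin φ.
V₂ = V₁ · sin φ₁ / sin φ₂ = 38.0 × sin 71° / sin 32°
V₂ = 38.0 × 0.9455/0.5299 = 68 m/s

68 m/s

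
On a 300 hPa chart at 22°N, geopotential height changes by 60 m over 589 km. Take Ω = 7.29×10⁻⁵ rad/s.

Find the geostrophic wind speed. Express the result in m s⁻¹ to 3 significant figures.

18.3 m s⁻¹

Coriolis parameter at 22°N:
f = 2Ω sin φ = 2 × 7.29×10⁻⁵ × sin 22° = 5.46×10⁻⁵ s⁻¹
Height gradient: |∂Z/∂n| = 60 m / 589000 m = 1.02×10⁻⁴
On a pressure surface, geostrophic balance gives V_g = (g/f)|∂Z/∂n|:
V_g = 9.81 × 1.02×10⁻⁴ / 5.46×10⁻⁵ = 18.3 m/s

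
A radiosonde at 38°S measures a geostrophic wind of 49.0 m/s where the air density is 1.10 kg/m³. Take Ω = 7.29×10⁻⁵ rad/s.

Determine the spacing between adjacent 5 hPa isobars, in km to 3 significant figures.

103 km

Coriolis parameter at 38°S:
f = 2Ω sin φ = 2 × 7.29×10⁻⁵ × sin 38° = 8.98×10⁻⁵ s⁻¹
Geostrophic balance rearranged: |∂P/∂n| = f ρ V_g
|∂P/∂n| = 8.98×10⁻⁵ × 1.10 × 49.0 = 4.84×10⁻³ Pa/m
Isobar spacing: Δn = ΔP/|∂P/∂n| = 500 Pa / 4.84×10⁻³ Pa/m = 103343 m ≈ 103 km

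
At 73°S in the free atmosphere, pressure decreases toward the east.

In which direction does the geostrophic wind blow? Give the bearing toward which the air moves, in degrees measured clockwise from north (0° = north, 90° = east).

The pressure-gradient force points toward the east (bearing 090°).
Geostrophic balance: in the Southern Hemisphere the Coriolis force deflects motion to the left, so the geostrophic wind blows 90° to the left of the pressure-gradient force (low pressure on the right).
Rotating 090° by 90° counterclockwise gives 000° — the wind blows toward the north.

000°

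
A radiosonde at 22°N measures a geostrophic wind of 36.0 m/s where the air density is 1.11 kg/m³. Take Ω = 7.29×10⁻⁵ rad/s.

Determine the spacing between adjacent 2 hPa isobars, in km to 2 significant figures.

Coriolis parameter at 22°N:
f = 2Ω sin φ = 2 × 7.29×10⁻⁵ × sin 22° = 5.46×10⁻⁵ s⁻¹
Geostrophic balance rearranged: |∂P/∂n| = f ρ V_g
|∂P/∂n| = 5.46×10⁻⁵ × 1.11 × 36.0 = 2.18×10⁻³ Pa/m
Isobar spacing: Δn = ΔP/|∂P/∂n| = 200 Pa / 2.18×10⁻³ Pa/m = 91637 m ≈ 92 km

92 km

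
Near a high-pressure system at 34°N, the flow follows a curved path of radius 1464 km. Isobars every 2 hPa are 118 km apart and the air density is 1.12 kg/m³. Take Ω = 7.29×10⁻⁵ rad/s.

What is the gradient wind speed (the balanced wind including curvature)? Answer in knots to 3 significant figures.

44.7 knots

Coriolis parameter at 34°N:
f = 2Ω sin φ = 2 × 7.29×10⁻⁵ × sin 34° = 8.15×10⁻⁵ s⁻¹
Pressure gradient: |∂P/∂n| = 200 Pa / 118000 m = 1.69×10⁻³ Pa/m
Geostrophic speed: V_g = |∂P/∂n|/(fρ) = 1.69×10⁻³/(8.15×10⁻⁵ × 1.12) = 18.6 m/s
Around a high, pressure-gradient force acts outward with centrifugal, so Coriolis balances both:
fV = (1/ρ)|∂P/∂n| + V²/R  →  V² − fR·V + fR·V_g = 0
With fR = 8.15×10⁻⁵ × 1464×10³ m = 119 m/s:
V = [fR − √((fR)² − 4 fR V_g)]/2 = [119 − √(119² − 4×119×18.6)]/2 = 23 m/s
Supergeostrophic (V > V_g = 18.6 m/s), as expected around a high.
Converting: 23 m/s × 1.944 = 44.7 knots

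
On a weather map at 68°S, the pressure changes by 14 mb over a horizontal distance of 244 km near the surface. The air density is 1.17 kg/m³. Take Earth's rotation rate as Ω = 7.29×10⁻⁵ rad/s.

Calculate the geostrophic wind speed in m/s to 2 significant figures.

36 m/s

Coriolis parameter at 68°S:
f = 2Ω sin φ = 2 × 7.29×10⁻⁵ × sin 68° = 1.35×10⁻⁴ s⁻¹
Pressure gradient: |∂P/∂n| = 1400 Pa / 244000 m = 5.74×10⁻³ Pa/m
Geostrophic balance (pressure-gradient force = Coriolis force):
V_g = (1/(fρ)) |∂P/∂n| = 5.74×10⁻³ / (1.35×10⁻⁴ × 1.17) = 36.3 m/s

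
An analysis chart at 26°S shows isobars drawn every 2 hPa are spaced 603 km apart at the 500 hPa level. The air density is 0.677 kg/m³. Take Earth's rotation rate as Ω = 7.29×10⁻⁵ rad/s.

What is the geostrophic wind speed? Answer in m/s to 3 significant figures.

7.67 m/s

Coriolis parameter at 26°S:
f = 2Ω sin φ = 2 × 7.29×10⁻⁵ × sin 26° = 6.39×10⁻⁵ s⁻¹
Pressure gradient: |∂P/∂n| = 200 Pa / 603000 m = 3.32×10⁻⁴ Pa/m
Geostrophic balance (pressure-gradient force = Coriolis force):
V_g = (1/(fρ)) |∂P/∂n| = 3.32×10⁻⁴ / (6.39×10⁻⁵ × 0.677) = 7.67 m/s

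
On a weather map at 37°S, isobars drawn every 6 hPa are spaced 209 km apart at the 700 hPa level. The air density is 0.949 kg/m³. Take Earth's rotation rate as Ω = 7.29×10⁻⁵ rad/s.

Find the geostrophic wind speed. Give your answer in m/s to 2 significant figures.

Coriolis parameter at 37°S:
f = 2Ω sin φ = 2 × 7.29×10⁻⁵ × sin 37° = 8.77×10⁻⁵ s⁻¹
Pressure gradient: |∂P/∂n| = 600 Pa / 209000 m = 2.87×10⁻³ Pa/m
Geostrophic balance (pressure-gradient force = Coriolis force):
V_g = (1/(fρ)) |∂P/∂n| = 2.87×10⁻³ / (8.77×10⁻⁵ × 0.949) = 34.5 m/s

34 m/s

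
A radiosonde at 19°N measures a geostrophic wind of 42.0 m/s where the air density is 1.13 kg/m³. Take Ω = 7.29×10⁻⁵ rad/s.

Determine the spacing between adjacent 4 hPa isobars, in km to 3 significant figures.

Coriolis parameter at 19°N:
f = 2Ω sin φ = 2 × 7.29×10⁻⁵ × sin 19° = 4.75×10⁻⁵ s⁻¹
Geostrophic balance rearranged: |∂P/∂n| = f ρ V_g
|∂P/∂n| = 4.75×10⁻⁵ × 1.13 × 42.0 = 2.25×10⁻³ Pa/m
Isobar spacing: Δn = ΔP/|∂P/∂n| = 400 Pa / 2.25×10⁻³ Pa/m = 177555 m ≈ 178 km

178 km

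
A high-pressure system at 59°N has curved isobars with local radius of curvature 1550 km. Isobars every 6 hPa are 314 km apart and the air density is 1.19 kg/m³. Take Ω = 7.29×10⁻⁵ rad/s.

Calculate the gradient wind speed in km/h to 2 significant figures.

50 km/h

Coriolis parameter at 59°N:
f = 2Ω sin φ = 2 × 7.29×10⁻⁵ × sin 59° = 1.25×10⁻⁴ s⁻¹
Pressure gradient: |∂P/∂n| = 600 Pa / 314000 m = 1.91×10⁻³ Pa/m
Geostrophic speed: V_g = |∂P/∂n|/(fρ) = 1.91×10⁻³/(1.25×10⁻⁴ × 1.19) = 12.8 m/s
Around a high, pressure-gradient force acts outward with centrifugal, so Coriolis balances both:
fV = (1/ρ)|∂P/∂n| + V²/R  →  V² − fR·V + fR·V_g = 0
With fR = 1.25×10⁻⁴ × 1550×10³ m = 194 m/s:
V = [fR − √((fR)² − 4 fR V_g)]/2 = [194 − √(194² − 4×194×12.8)]/2 = 13.8 m/s
Supergeostrophic (V > V_g = 12.8 m/s), as expected around a high.
Converting: 13.8 m/s × 3.6 = 50 km/h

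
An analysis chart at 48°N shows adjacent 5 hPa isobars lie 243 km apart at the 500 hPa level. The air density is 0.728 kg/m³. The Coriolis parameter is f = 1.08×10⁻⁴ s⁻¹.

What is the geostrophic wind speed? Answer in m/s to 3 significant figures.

Pressure gradient: |∂P/∂n| = 500 Pa / 243000 m = 2.06×10⁻³ Pa/m
Geostrophic balance (pressure-gradient force = Coriolis force):
V_g = (1/(fρ)) |∂P/∂n| = 2.06×10⁻³ / (1.08×10⁻⁴ × 0.728) = 26.2 m/s

26.2 m/s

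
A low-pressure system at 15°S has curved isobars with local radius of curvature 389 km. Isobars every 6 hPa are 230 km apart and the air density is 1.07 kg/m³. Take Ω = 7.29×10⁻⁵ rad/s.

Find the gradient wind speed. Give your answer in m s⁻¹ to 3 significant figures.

24.3 m s⁻¹

Coriolis parameter at 15°S:
f = 2Ω sin φ = 2 × 7.29×10⁻⁵ × sin 15° = 3.77×10⁻⁵ s⁻¹
Pressure gradient: |∂P/∂n| = 600 Pa / 230000 m = 2.61×10⁻³ Pa/m
Geostrophic speed: V_g = |∂P/∂n|/(fρ) = 2.61×10⁻³/(3.77×10⁻⁵ × 1.07) = 64.6 m/s
Around a low, centrifugal force acts outward with Coriolis, so pressure-gradient force balances both:
(1/ρ)|∂P/∂n| = fV + V²/R  →  V² + fR·V − fR·V_g = 0
With fR = 3.77×10⁻⁵ × 389×10³ m = 14.7 m/s:
V = [−fR + √((fR)² + 4 fR V_g)]/2 = [−14.7 + √(14.7² + 4×14.7×64.6)]/2 = 24.3 m/s
Subgeostrophic (V < V_g = 64.6 m/s), as expected around a low.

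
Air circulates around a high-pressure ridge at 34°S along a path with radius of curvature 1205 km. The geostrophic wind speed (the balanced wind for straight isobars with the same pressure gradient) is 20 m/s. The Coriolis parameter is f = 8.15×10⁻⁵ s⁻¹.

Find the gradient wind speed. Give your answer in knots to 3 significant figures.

54.4 knots

Around a high, pressure-gradient force acts outward with centrifugal, so Coriolis balances both:
fV = (1/ρ)|∂P/∂n| + V²/R  →  V² − fR·V + fR·V_g = 0
With fR = 8.15×10⁻⁵ × 1205×10³ m = 98.2 m/s:
V = [fR − √((fR)² − 4 fR V_g)]/2 = [98.2 − √(98.2² − 4×98.2×20)]/2 = 28 m/s
Supergeostrophic (V > V_g = 20 m/s), as expected around a high.
Converting: 28 m/s × 1.944 = 54.4 knots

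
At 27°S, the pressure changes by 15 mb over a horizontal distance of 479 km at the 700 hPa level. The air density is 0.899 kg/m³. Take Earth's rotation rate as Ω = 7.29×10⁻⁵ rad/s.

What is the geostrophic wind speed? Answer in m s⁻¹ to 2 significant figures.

53 m s⁻¹

Coriolis parameter at 27°S:
f = 2Ω sin φ = 2 × 7.29×10⁻⁵ × sin 27° = 6.62×10⁻⁵ s⁻¹
Pressure gradient: |∂P/∂n| = 1500 Pa / 479000 m = 3.13×10⁻³ Pa/m
Geostrophic balance (pressure-gradient force = Coriolis force):
V_g = (1/(fρ)) |∂P/∂n| = 3.13×10⁻³ / (6.62×10⁻⁵ × 0.899) = 52.6 m/s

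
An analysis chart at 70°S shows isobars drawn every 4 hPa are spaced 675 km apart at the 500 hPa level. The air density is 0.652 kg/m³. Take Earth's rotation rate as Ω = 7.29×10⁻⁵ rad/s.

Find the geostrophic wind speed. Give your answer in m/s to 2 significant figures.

6.6 m/s

Coriolis parameter at 70°S:
f = 2Ω sin φ = 2 × 7.29×10⁻⁵ × sin 70° = 1.37×10⁻⁴ s⁻¹
Pressure gradient: |∂P/∂n| = 400 Pa / 675000 m = 5.93×10⁻⁴ Pa/m
Geostrophic balance (pressure-gradient force = Coriolis force):
V_g = (1/(fρ)) |∂P/∂n| = 5.93×10⁻⁴ / (1.37×10⁻⁴ × 0.652) = 6.63 m/s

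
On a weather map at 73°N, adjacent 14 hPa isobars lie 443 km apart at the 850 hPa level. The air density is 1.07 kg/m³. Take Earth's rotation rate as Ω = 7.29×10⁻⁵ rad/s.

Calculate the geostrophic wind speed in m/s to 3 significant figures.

21.2 m/s

Coriolis parameter at 73°N:
f = 2Ω sin φ = 2 × 7.29×10⁻⁵ × sin 73° = 1.39×10⁻⁴ s⁻¹
Pressure gradient: |∂P/∂n| = 1400 Pa / 443000 m = 3.16×10⁻³ Pa/m
Geostrophic balance (pressure-gradient force = Coriolis force):
V_g = (1/(fρ)) |∂P/∂n| = 3.16×10⁻³ / (1.39×10⁻⁴ × 1.07) = 21.2 m/s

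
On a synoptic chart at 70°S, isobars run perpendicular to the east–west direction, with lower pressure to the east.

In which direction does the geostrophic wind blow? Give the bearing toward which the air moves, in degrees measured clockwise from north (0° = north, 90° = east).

000°

The pressure-gradient force points toward the east (bearing 090°).
Geostrophic balance: in the Southern Hemisphere the Coriolis force deflects motion to the left, so the geostrophic wind blows 90° to the left of the pressure-gradient force (low pressure on the right).
Rotating 090° by 90° counterclockwise gives 000° — the wind blows toward the north.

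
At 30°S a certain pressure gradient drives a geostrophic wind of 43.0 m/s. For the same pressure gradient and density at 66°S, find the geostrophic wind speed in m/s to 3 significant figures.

With the same pressure gradient and density, V_g ∝ 1/f ∝ 1/sin φ.
V₂ = V₁ · sin φ₁ / sin φ₂ = 43.0 × sin 30° / sin 66°
V₂ = 43.0 × 0.5000/0.9135 = 23.5 m/s

23.5 m/s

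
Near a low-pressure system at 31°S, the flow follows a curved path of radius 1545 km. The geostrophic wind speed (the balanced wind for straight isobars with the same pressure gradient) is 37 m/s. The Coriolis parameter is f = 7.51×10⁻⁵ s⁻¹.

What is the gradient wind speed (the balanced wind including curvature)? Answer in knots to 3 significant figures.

57.3 knots

Around a low, centrifugal force acts outward with Coriolis, so pressure-gradient force balances both:
(1/ρ)|∂P/∂n| = fV + V²/R  →  V² + fR·V − fR·V_g = 0
With fR = 7.51×10⁻⁵ × 1545×10³ m = 116 m/s:
V = [−fR + √((fR)² + 4 fR V_g)]/2 = [−116 + √(116² + 4×116×37)]/2 = 29.5 m/s
Subgeostrophic (V < V_g = 37 m/s), as expected around a low.
Converting: 29.5 m/s × 1.944 = 57.3 knots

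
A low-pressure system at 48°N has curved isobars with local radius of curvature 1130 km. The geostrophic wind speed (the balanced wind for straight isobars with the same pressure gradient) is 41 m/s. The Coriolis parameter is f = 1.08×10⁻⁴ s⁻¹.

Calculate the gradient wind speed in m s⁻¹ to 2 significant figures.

Around a low, centrifugal force acts outward with Coriolis, so pressure-gradient force balances both:
(1/ρ)|∂P/∂n| = fV + V²/R  →  V² + fR·V − fR·V_g = 0
With fR = 1.08×10⁻⁴ × 1130×10³ m = 122 m/s:
V = [−fR + √((fR)² + 4 fR V_g)]/2 = [−122 + √(122² + 4×122×41)]/2 = 32.4 m/s
Subgeostrophic (V < V_g = 41 m/s), as expected around a low.

32 m s⁻¹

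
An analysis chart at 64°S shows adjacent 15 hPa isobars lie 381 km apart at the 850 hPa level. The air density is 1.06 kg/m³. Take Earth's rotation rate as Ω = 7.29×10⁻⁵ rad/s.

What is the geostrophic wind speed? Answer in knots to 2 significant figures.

Coriolis parameter at 64°S:
f = 2Ω sin φ = 2 × 7.29×10⁻⁵ × sin 64° = 1.31×10⁻⁴ s⁻¹
Pressure gradient: |∂P/∂n| = 1500 Pa / 381000 m = 3.94×10⁻³ Pa/m
Geostrophic balance (pressure-gradient force = Coriolis force):
V_g = (1/(fρ)) |∂P/∂n| = 3.94×10⁻³ / (1.31×10⁻⁴ × 1.06) = 28.3 m/s
Converting: 28.3 m/s × 1.944 = 55 knots

55 knots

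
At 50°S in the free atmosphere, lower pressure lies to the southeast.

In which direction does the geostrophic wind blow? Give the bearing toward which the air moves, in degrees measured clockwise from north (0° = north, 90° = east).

The pressure-gradient force points toward the southeast (bearing 135°).
Geostrophic balance: in the Southern Hemisphere the Coriolis force deflects motion to the left, so the geostrophic wind blows 90° to the left of the pressure-gradient force (low pressure on the right).
Rotating 135° by 90° counterclockwise gives 045° — the wind blows toward the northeast.

045°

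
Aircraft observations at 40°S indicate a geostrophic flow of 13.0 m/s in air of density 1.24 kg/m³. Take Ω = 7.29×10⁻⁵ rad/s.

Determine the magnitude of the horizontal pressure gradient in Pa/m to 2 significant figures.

Coriolis parameter at 40°S:
f = 2Ω sin φ = 2 × 7.29×10⁻⁵ × sin 40° = 9.37×10⁻⁵ s⁻¹
Geostrophic balance rearranged: |∂P/∂n| = f ρ V_g
|∂P/∂n| = 9.37×10⁻⁵ × 1.24 × 13.0 = 1.51×10⁻³ Pa/m

1.5×10⁻³ Pa/m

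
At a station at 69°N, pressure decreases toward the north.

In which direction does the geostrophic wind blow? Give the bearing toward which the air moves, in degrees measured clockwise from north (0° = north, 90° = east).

090°

The pressure-gradient force points toward the north (bearing 000°).
Geostrophic balance: in the Northern Hemisphere the Coriolis force deflects motion to the right, so the geostrophic wind blows 90° to the right of the pressure-gradient force (low pressure on the left).
Rotating 000° by 90° clockwise gives 090° — the wind blows toward the east.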